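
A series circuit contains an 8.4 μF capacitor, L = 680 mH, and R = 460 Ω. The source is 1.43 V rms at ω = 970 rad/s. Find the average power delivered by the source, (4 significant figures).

1.882 mW

X_L = ωL = 659.6 Ω
X_C = 1/(ωC) = 122.7 Ω
Net reactance X = X_L − X_C = 536.9 Ω
Z = 460.0 + j536.9 Ω
|Z| = √(460.0² + 536.9²) = 707.0 Ω
∠Z = arctan(536.9/460.0) = 49.41°
I = V/|Z| = 2.023 mA
P = VI cos φ = 1.43 × 0.002023 × cos(49.41°) = 1.882 mW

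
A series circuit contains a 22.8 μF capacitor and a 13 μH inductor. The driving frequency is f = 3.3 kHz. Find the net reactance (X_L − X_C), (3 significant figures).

-1.85 Ω

ω = 2πf = 20730 rad/s
X_L = ωL = 0.270 Ω
X_C = 1/(ωC) = 2.12 Ω
X = 0.270 − 2.12 = -1.85 Ω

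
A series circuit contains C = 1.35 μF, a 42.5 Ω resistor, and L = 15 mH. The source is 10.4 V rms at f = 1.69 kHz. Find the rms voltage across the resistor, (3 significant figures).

4.46 V

ω = 2πf = 10620 rad/s
X_L = ωL = 159 Ω
X_C = 1/(ωC) = 69.8 Ω
Net reactance X = X_L − X_C = 89.5 Ω
Z = 42.5 + j89.5 Ω
|Z| = √(42.5² + 89.5²) = 99.1 Ω
I = V/|Z| = 105 mA
V_R = I·|Z_R| = 0.105 × 42.5 = 4.46 V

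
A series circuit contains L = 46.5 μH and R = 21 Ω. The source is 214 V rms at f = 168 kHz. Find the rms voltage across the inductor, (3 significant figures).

ω = 2πf = 1.056e+06 rad/s
X_L = ωL = 49.1 Ω
Z = 21.0 + j49.1 Ω
|Z| = √(21.0² + 49.1²) = 53.4 Ω
I = V/|Z| = 4.01 A
V_L = I·|Z_L| = 4.01 × 49.1 = 197 V

197 V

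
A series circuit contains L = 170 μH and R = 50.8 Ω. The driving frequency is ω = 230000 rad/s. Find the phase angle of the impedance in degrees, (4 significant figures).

X_L = ωL = 39.10 Ω
Z = 50.80 + j39.10 Ω
|Z| = √(50.80² + 39.10²) = 64.10 Ω
∠Z = arctan(39.10/50.80) = 37.58°

37.58°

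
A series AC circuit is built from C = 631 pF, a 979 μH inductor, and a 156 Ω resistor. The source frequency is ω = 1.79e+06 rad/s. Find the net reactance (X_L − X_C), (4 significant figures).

867.1 Ω

X_L = ωL = 1752 Ω
X_C = 1/(ωC) = 885.4 Ω
X = 1752 − 885.4 = 867.1 Ω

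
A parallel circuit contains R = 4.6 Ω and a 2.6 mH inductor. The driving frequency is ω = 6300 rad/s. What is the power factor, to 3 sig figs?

X_L = ωL = 16.4 Ω
Parallel: admittances add. Y = 1/R + 1/(jωL)
Y = (0.217 − j0.0611) S
|Y| = 0.226 S → |Z| = 1/|Y| = 4.43 Ω, ∠Z = −∠Y = 15.7°
cos φ = cos(15.7°) = 0.963

0.963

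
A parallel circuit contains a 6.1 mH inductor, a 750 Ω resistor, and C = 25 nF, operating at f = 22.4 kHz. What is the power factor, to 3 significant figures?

0.493

ω = 2πf = 140700 rad/s
X_L = ωL = 859 Ω
X_C = 1/(ωC) = 284 Ω
Parallel: admittances add. Y = 1/R + 1/(jωL) + jωC
Y = (0.00133 + j0.00235) S
|Y| = 0.00271 S → |Z| = 1/|Y| = 370 Ω, ∠Z = −∠Y = -60.5°
cos φ = cos(-60.5°) = 0.493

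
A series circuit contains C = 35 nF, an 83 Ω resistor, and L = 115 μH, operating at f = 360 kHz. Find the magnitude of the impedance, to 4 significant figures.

261.0 Ω

ω = 2πf = 2.262e+06 rad/s
X_L = ωL = 260.1 Ω
X_C = 1/(ωC) = 12.63 Ω
Net reactance X = X_L − X_C = 247.5 Ω
Z = 83.00 + j247.5 Ω
|Z| = √(83.00² + 247.5²) = 261.0 Ω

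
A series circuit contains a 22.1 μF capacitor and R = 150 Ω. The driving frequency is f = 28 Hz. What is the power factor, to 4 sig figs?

ω = 2πf = 175.9 rad/s
X_C = 1/(ωC) = 257.2 Ω
Z = 150.0 − j257.2 Ω
|Z| = √(150.0² + 257.2²) = 297.7 Ω
∠Z = arctan(-257.2/150.0) = -59.75°
cos φ = cos(-59.75°) = 0.5038

0.5038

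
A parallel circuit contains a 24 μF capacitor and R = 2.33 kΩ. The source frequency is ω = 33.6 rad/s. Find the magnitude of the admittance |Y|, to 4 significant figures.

X_C = 1/(ωC) = 1240 Ω
Parallel: admittances add. Y = 1/R + jωC
Y = (0.0004292 + j0.0008064) S
|Y| = 0.0009135 S → |Z| = 1/|Y| = 1095 Ω, ∠Z = −∠Y = -61.98°

913.5 μS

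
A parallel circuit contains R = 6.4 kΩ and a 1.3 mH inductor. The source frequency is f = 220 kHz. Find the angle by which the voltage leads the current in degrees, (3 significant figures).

74.3°

ω = 2πf = 1.382e+06 rad/s
X_L = ωL = 1800 Ω
Parallel: admittances add. Y = 1/R + 1/(jωL)
Y = (0.000156 − j0.000556) S
|Y| = 0.000578 S → |Z| = 1/|Y| = 1730 Ω, ∠Z = −∠Y = 74.3°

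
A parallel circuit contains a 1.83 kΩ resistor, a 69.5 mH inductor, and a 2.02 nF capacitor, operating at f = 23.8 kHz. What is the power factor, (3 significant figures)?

ω = 2πf = 149500 rad/s
X_L = ωL = 10400 Ω
X_C = 1/(ωC) = 3310 Ω
Parallel: admittances add. Y = 1/R + 1/(jωL) + jωC
Y = (0.000546 + j0.000206) S
|Y| = 0.000584 S → |Z| = 1/|Y| = 1710 Ω, ∠Z = −∠Y = -20.6°
cos φ = cos(-20.6°) = 0.936

0.936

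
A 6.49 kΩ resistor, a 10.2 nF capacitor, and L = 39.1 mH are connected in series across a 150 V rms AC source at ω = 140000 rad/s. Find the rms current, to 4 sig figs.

18.62 mA

X_L = ωL = 5474 Ω
X_C = 1/(ωC) = 700.3 Ω
Net reactance X = X_L − X_C = 4774 Ω
Z = 6490 + j4774 Ω
|Z| = √(6490² + 4774²) = 8057 Ω
I = V/|Z| = 150/8057 = 18.62 mA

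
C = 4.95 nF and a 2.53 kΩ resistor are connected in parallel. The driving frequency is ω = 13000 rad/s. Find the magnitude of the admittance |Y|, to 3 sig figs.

400 μS

X_C = 1/(ωC) = 15500 Ω
Parallel: admittances add. Y = 1/R + jωC
Y = (0.000395 + j6.43e-05) S
|Y| = 0.000400 S → |Z| = 1/|Y| = 2500 Ω, ∠Z = −∠Y = -9.25°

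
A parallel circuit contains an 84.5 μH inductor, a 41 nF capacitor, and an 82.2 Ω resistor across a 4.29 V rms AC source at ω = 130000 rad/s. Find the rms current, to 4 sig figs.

X_L = ωL = 10.98 Ω
X_C = 1/(ωC) = 187.6 Ω
Parallel: admittances add. Y = 1/R + 1/(jωL) + jωC
Y = (0.01217 − j0.08570) S
|Y| = 0.08656 S → |Z| = 1/|Y| = 11.55 Ω, ∠Z = −∠Y = 81.92°
I = V/|Z| = 4.29/11.55 = 371.4 mA

371.4 mA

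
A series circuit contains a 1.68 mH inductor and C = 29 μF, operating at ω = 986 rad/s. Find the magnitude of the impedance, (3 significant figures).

X_L = ωL = 1.66 Ω
X_C = 1/(ωC) = 35.0 Ω
Net reactance X = X_L − X_C = -33.3 Ω
Z = − j33.3 Ω
|Z| = √(0² + 33.3²) = 33.3 Ω

33.3 Ω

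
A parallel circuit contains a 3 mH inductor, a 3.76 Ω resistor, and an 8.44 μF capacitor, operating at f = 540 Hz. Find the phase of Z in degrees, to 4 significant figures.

ω = 2πf = 3393 rad/s
X_L = ωL = 10.18 Ω
X_C = 1/(ωC) = 34.92 Ω
Parallel: admittances add. Y = 1/R + 1/(jωL) + jωC
Y = (0.2660 − j0.06961) S
|Y| = 0.2749 S → |Z| = 1/|Y| = 3.637 Ω, ∠Z = −∠Y = 14.67°

14.67°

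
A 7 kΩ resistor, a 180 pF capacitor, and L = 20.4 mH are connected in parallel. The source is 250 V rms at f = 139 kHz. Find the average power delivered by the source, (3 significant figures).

8.93 W

ω = 2πf = 873400 rad/s
X_L = ωL = 17800 Ω
X_C = 1/(ωC) = 6360 Ω
Parallel: admittances add. Y = 1/R + 1/(jωL) + jωC
Y = (0.000143 + j0.000101) S
|Y| = 0.000175 S → |Z| = 1/|Y| = 5710 Ω, ∠Z = −∠Y = -35.3°
I = V/|Z| = 43.7 mA
P = VI cos φ = 250 × 0.0437 × cos(-35.3°) = 8.93 W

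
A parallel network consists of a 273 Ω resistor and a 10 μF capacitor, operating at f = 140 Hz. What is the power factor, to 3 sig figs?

0.384

ω = 2πf = 879.6 rad/s
X_C = 1/(ωC) = 114 Ω
Parallel: admittances add. Y = 1/R + jωC
Y = (0.00366 + j0.00880) S
|Y| = 0.00953 S → |Z| = 1/|Y| = 105 Ω, ∠Z = −∠Y = -67.4°
cos φ = cos(-67.4°) = 0.384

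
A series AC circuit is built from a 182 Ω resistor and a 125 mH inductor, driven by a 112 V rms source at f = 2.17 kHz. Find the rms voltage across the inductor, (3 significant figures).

ω = 2πf = 13630 rad/s
X_L = ωL = 1700 Ω
Z = 182 + j1700 Ω
|Z| = √(182² + 1700²) = 1710 Ω
I = V/|Z| = 65.3 mA
V_L = I·|Z_L| = 0.0653 × 1700 = 111 V

111 V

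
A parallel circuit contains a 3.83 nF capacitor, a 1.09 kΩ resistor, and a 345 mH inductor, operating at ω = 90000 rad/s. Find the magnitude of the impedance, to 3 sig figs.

X_L = ωL = 31000 Ω
X_C = 1/(ωC) = 2900 Ω
Parallel: admittances add. Y = 1/R + 1/(jωL) + jωC
Y = (0.000917 + j0.000312) S
|Y| = 0.000969 S → |Z| = 1/|Y| = 1030 Ω, ∠Z = −∠Y = -18.8°

1030 Ω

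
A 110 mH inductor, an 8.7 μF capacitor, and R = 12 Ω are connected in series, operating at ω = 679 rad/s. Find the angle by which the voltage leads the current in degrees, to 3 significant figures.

-82.8°

X_L = ωL = 74.7 Ω
X_C = 1/(ωC) = 169 Ω
Net reactance X = X_L − X_C = -94.6 Ω
Z = 12.0 − j94.6 Ω
|Z| = √(12.0² + 94.6²) = 95.4 Ω
∠Z = arctan(-94.6/12.0) = -82.8°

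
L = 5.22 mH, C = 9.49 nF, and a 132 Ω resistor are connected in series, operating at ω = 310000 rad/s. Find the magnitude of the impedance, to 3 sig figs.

X_L = ωL = 1620 Ω
X_C = 1/(ωC) = 340 Ω
Net reactance X = X_L − X_C = 1280 Ω
Z = 132 + j1280 Ω
|Z| = √(132² + 1280²) = 1290 Ω

1290 Ω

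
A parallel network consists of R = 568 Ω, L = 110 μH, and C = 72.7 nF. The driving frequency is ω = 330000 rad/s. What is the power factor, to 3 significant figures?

X_L = ωL = 36.3 Ω
X_C = 1/(ωC) = 41.7 Ω
Parallel: admittances add. Y = 1/R + 1/(jωL) + jωC
Y = (0.00176 − j0.00356) S
|Y| = 0.00397 S → |Z| = 1/|Y| = 252 Ω, ∠Z = −∠Y = 63.7°
cos φ = cos(63.7°) = 0.444

0.444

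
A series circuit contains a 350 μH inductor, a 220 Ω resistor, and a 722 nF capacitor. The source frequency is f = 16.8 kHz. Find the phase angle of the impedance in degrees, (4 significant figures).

6.181°

ω = 2πf = 105600 rad/s
X_L = ωL = 36.95 Ω
X_C = 1/(ωC) = 13.12 Ω
Net reactance X = X_L − X_C = 23.82 Ω
Z = 220.0 + j23.82 Ω
|Z| = √(220.0² + 23.82²) = 221.3 Ω
∠Z = arctan(23.82/220.0) = 6.181°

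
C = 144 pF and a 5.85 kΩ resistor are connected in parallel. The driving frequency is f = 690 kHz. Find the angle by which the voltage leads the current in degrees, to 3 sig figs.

ω = 2πf = 4.335e+06 rad/s
X_C = 1/(ωC) = 1600 Ω
Parallel: admittances add. Y = 1/R + jωC
Y = (0.000171 + j0.000624) S
|Y| = 0.000647 S → |Z| = 1/|Y| = 1540 Ω, ∠Z = −∠Y = -74.7°

-74.7°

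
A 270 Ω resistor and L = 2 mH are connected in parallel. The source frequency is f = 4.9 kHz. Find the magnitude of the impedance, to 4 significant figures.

ω = 2πf = 30790 rad/s
X_L = ωL = 61.58 Ω
Parallel: admittances add. Y = 1/R + 1/(jωL)
Y = (0.003704 − j0.01624) S
|Y| = 0.01666 S → |Z| = 1/|Y| = 60.03 Ω, ∠Z = −∠Y = 77.15°

60.03 Ω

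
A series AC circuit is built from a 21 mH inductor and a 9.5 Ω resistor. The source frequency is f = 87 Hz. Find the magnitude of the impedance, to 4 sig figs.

ω = 2πf = 546.6 rad/s
X_L = ωL = 11.48 Ω
Z = 9.500 + j11.48 Ω
|Z| = √(9.500² + 11.48²) = 14.90 Ω

14.90 Ω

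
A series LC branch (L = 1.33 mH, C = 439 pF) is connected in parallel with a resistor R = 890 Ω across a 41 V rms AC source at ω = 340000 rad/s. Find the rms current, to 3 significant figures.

X_L = ωL = 452 Ω
X_C = 1/(ωC) = 6700 Ω
Branch 1: Z₁ = R = 890 Ω
Branch 2 (series LC): Z₂ = j(X_L − X_C) = −j6250 Ω
Parallel: Z = Z₁Z₂/(Z₁+Z₂), |Z| = 881 Ω, ∠Z = -8.11°
I = V/|Z| = 41/881 = 46.5 mA

46.5 mA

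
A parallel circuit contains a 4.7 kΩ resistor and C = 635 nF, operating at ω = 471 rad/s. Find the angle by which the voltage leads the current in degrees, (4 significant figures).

-54.57°

X_C = 1/(ωC) = 3344 Ω
Parallel: admittances add. Y = 1/R + jωC
Y = (0.0002128 + j0.0002991) S
|Y| = 0.0003670 S → |Z| = 1/|Y| = 2724 Ω, ∠Z = −∠Y = -54.57°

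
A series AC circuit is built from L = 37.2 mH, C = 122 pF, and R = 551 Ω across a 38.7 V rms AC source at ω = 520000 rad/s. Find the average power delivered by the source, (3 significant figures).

X_L = ωL = 19300 Ω
X_C = 1/(ωC) = 15800 Ω
Net reactance X = X_L − X_C = 3580 Ω
Z = 551 + j3580 Ω
|Z| = √(551² + 3580²) = 3620 Ω
∠Z = arctan(3580/551) = 81.3°
I = V/|Z| = 10.7 mA
P = VI cos φ = 38.7 × 0.0107 × cos(81.3°) = 62.9 mW

62.9 mW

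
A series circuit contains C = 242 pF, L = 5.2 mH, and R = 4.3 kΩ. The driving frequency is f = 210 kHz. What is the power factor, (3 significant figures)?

0.755

ω = 2πf = 1.319e+06 rad/s
X_L = ωL = 6860 Ω
X_C = 1/(ωC) = 3130 Ω
Net reactance X = X_L − X_C = 3730 Ω
Z = 4300 + j3730 Ω
|Z| = √(4300² + 3730²) = 5690 Ω
∠Z = arctan(3730/4300) = 40.9°
cos φ = cos(40.9°) = 0.755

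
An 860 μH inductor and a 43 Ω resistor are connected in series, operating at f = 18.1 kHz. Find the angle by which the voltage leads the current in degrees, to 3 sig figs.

66.3°

ω = 2πf = 113700 rad/s
X_L = ωL = 97.8 Ω
Z = 43.0 + j97.8 Ω
|Z| = √(43.0² + 97.8²) = 107 Ω
∠Z = arctan(97.8/43.0) = 66.3°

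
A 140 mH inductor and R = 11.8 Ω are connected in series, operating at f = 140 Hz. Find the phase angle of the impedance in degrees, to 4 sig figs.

ω = 2πf = 879.6 rad/s
X_L = ωL = 123.2 Ω
Z = 11.80 + j123.2 Ω
|Z| = √(11.80² + 123.2²) = 123.7 Ω
∠Z = arctan(123.2/11.80) = 84.53°

84.53°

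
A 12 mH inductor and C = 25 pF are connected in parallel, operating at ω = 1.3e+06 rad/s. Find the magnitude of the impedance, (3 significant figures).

31600 Ω

X_L = ωL = 15600 Ω
X_C = 1/(ωC) = 30800 Ω
Parallel: admittances add. Y = 1/(jωL) + jωC
Y = (0 − j3.16e-05) S
|Y| = 3.16e-05 S → |Z| = 1/|Y| = 31600 Ω, ∠Z = −∠Y = 90.0°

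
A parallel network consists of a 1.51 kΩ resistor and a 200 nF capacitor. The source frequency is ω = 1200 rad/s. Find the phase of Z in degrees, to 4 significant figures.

-19.92°

X_C = 1/(ωC) = 4167 Ω
Parallel: admittances add. Y = 1/R + jωC
Y = (0.0006623 + j0.0002400) S
|Y| = 0.0007044 S → |Z| = 1/|Y| = 1420 Ω, ∠Z = −∠Y = -19.92°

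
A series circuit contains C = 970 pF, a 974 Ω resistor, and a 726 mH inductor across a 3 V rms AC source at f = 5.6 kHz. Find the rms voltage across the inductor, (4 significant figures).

ω = 2πf = 35190 rad/s
X_L = ωL = 25540 Ω
X_C = 1/(ωC) = 29300 Ω
Net reactance X = X_L − X_C = -3755 Ω
Z = 974.0 − j3755 Ω
|Z| = √(974.0² + 3755²) = 3879 Ω
I = V/|Z| = 773.4 μA
V_L = I·|Z_L| = 0.0007734 × 25540 = 19.76 V

19.76 V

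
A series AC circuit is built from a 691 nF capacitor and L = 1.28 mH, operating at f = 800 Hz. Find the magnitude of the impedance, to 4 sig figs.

281.5 Ω

ω = 2πf = 5027 rad/s
X_L = ωL = 6.434 Ω
X_C = 1/(ωC) = 287.9 Ω
Net reactance X = X_L − X_C = -281.5 Ω
Z = − j281.5 Ω
|Z| = √(0² + 281.5²) = 281.5 Ω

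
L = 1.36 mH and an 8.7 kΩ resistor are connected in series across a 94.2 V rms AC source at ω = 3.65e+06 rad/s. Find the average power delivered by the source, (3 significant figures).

769 mW

X_L = ωL = 4960 Ω
Z = 8700 + j4960 Ω
|Z| = √(8700² + 4960²) = 10000 Ω
∠Z = arctan(4960/8700) = 29.7°
I = V/|Z| = 9.40 mA
P = VI cos φ = 94.2 × 0.00940 × cos(29.7°) = 769 mW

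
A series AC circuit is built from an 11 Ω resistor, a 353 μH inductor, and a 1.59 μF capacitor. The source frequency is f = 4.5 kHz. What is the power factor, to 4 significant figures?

ω = 2πf = 28270 rad/s
X_L = ωL = 9.981 Ω
X_C = 1/(ωC) = 22.24 Ω
Net reactance X = X_L − X_C = -12.26 Ω
Z = 11.00 − j12.26 Ω
|Z| = √(11.00² + 12.26²) = 16.47 Ω
∠Z = arctan(-12.26/11.00) = -48.11°
cos φ = cos(-48.11°) = 0.6677

0.6677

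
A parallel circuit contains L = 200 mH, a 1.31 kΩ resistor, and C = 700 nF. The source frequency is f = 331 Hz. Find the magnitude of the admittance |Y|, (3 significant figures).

1.22 mS

ω = 2πf = 2080 rad/s
X_L = ωL = 416 Ω
X_C = 1/(ωC) = 687 Ω
Parallel: admittances add. Y = 1/R + 1/(jωL) + jωC
Y = (0.000763 − j0.000948) S
|Y| = 0.00122 S → |Z| = 1/|Y| = 821 Ω, ∠Z = −∠Y = 51.2°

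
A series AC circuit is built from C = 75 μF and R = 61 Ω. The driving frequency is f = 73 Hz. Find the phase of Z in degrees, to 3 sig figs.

ω = 2πf = 458.7 rad/s
X_C = 1/(ωC) = 29.1 Ω
Z = 61.0 − j29.1 Ω
|Z| = √(61.0² + 29.1²) = 67.6 Ω
∠Z = arctan(-29.1/61.0) = -25.5°

-25.5°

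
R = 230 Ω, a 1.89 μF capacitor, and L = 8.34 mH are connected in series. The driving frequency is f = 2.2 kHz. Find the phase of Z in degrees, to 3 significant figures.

18.5°

ω = 2πf = 13820 rad/s
X_L = ωL = 115 Ω
X_C = 1/(ωC) = 38.3 Ω
Net reactance X = X_L − X_C = 77.0 Ω
Z = 230 + j77.0 Ω
|Z| = √(230² + 77.0²) = 243 Ω
∠Z = arctan(77.0/230) = 18.5°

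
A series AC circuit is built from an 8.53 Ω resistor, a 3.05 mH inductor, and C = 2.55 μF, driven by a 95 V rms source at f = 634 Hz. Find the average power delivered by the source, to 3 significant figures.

ω = 2πf = 3984 rad/s
X_L = ωL = 12.1 Ω
X_C = 1/(ωC) = 98.4 Ω
Net reactance X = X_L − X_C = -86.3 Ω
Z = 8.53 − j86.3 Ω
|Z| = √(8.53² + 86.3²) = 86.7 Ω
∠Z = arctan(-86.3/8.53) = -84.4°
I = V/|Z| = 1.10 A
P = VI cos φ = 95 × 1.10 × cos(-84.4°) = 10.2 W

10.2 W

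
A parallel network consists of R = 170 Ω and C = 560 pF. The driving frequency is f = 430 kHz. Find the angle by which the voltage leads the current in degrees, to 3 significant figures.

ω = 2πf = 2.702e+06 rad/s
X_C = 1/(ωC) = 661 Ω
Parallel: admittances add. Y = 1/R + jωC
Y = (0.00588 + j0.00151) S
|Y| = 0.00607 S → |Z| = 1/|Y| = 165 Ω, ∠Z = −∠Y = -14.4°

-14.4°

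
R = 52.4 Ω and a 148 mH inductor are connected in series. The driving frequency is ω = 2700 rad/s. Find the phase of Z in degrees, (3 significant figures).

82.5°

X_L = ωL = 400 Ω
Z = 52.4 + j400 Ω
|Z| = √(52.4² + 400²) = 403 Ω
∠Z = arctan(400/52.4) = 82.5°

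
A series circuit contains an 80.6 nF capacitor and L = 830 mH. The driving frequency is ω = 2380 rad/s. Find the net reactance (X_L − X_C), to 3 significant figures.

X_L = ωL = 1980 Ω
X_C = 1/(ωC) = 5210 Ω
X = 1980 − 5210 = -3240 Ω

-3240 Ω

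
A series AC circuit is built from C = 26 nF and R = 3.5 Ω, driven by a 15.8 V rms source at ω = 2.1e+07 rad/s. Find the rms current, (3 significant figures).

4.00 A

X_C = 1/(ωC) = 1.83 Ω
Z = 3.50 − j1.83 Ω
|Z| = √(3.50² + 1.83²) = 3.95 Ω
I = V/|Z| = 15.8/3.95 = 4.00 A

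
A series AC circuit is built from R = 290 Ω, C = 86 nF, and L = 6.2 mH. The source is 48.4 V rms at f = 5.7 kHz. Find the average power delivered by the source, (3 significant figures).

ω = 2πf = 35810 rad/s
X_L = ωL = 222 Ω
X_C = 1/(ωC) = 325 Ω
Net reactance X = X_L − X_C = -103 Ω
Z = 290 − j103 Ω
|Z| = √(290² + 103²) = 308 Ω
∠Z = arctan(-103/290) = -19.5°
I = V/|Z| = 157 mA
P = VI cos φ = 48.4 × 0.157 × cos(-19.5°) = 7.18 W

7.18 W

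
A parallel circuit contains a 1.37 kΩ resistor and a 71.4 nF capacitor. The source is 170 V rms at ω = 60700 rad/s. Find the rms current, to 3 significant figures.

X_C = 1/(ωC) = 231 Ω
Parallel: admittances add. Y = 1/R + jωC
Y = (0.000730 + j0.00433) S
|Y| = 0.00440 S → |Z| = 1/|Y| = 228 Ω, ∠Z = −∠Y = -80.4°
I = V/|Z| = 170/228 = 747 mA

747 mA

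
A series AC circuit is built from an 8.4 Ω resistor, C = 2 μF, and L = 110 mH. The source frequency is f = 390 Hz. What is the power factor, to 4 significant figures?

0.1272

ω = 2πf = 2450 rad/s
X_L = ωL = 269.5 Ω
X_C = 1/(ωC) = 204.0 Ω
Net reactance X = X_L − X_C = 65.50 Ω
Z = 8.400 + j65.50 Ω
|Z| = √(8.400² + 65.50²) = 66.04 Ω
∠Z = arctan(65.50/8.400) = 82.69°
cos φ = cos(82.69°) = 0.1272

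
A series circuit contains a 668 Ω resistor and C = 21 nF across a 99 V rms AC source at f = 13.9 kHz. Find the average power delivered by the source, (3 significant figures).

8.81 W

ω = 2πf = 87340 rad/s
X_C = 1/(ωC) = 545 Ω
Z = 668 − j545 Ω
|Z| = √(668² + 545²) = 862 Ω
∠Z = arctan(-545/668) = -39.2°
I = V/|Z| = 115 mA
P = VI cos φ = 99 × 0.115 × cos(-39.2°) = 8.81 W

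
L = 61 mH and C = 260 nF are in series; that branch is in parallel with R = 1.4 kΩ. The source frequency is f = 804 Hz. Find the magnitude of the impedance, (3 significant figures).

ω = 2πf = 5052 rad/s
X_L = ωL = 308 Ω
X_C = 1/(ωC) = 761 Ω
Branch 1: Z₁ = R = 1400 Ω
Branch 2 (series LC): Z₂ = j(X_L − X_C) = −j453 Ω
Parallel: Z = Z₁Z₂/(Z₁+Z₂), |Z| = 431 Ω, ∠Z = -72.1°

431 Ω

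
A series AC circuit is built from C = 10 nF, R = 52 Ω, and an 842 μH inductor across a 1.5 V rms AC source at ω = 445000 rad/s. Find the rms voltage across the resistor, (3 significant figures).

0.491 V

X_L = ωL = 375 Ω
X_C = 1/(ωC) = 225 Ω
Net reactance X = X_L − X_C = 150 Ω
Z = 52.0 + j150 Ω
|Z| = √(52.0² + 150²) = 159 Ω
I = V/|Z| = 9.45 mA
V_R = I·|Z_R| = 0.00945 × 52.0 = 0.491 V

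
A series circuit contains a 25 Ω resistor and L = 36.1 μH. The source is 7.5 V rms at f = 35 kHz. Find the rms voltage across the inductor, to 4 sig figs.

2.270 V

ω = 2πf = 219900 rad/s
X_L = ωL = 7.939 Ω
Z = 25.00 + j7.939 Ω
|Z| = √(25.00² + 7.939²) = 26.23 Ω
I = V/|Z| = 285.9 mA
V_L = I·|Z_L| = 0.2859 × 7.939 = 2.270 V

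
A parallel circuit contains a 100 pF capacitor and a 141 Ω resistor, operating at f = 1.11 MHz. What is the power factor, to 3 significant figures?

ω = 2πf = 6.974e+06 rad/s
X_C = 1/(ωC) = 1430 Ω
Parallel: admittances add. Y = 1/R + jωC
Y = (0.00709 + j0.000697) S
|Y| = 0.00713 S → |Z| = 1/|Y| = 140 Ω, ∠Z = −∠Y = -5.62°
cos φ = cos(-5.62°) = 0.995

0.995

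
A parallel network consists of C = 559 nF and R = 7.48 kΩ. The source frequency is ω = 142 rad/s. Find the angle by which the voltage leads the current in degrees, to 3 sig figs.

X_C = 1/(ωC) = 12600 Ω
Parallel: admittances add. Y = 1/R + jωC
Y = (0.000134 + j7.94e-05) S
|Y| = 0.000155 S → |Z| = 1/|Y| = 6430 Ω, ∠Z = −∠Y = -30.7°

-30.7°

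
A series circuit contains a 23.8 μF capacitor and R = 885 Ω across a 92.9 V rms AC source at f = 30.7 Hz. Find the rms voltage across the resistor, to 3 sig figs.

90.2 V

ω = 2πf = 192.9 rad/s
X_C = 1/(ωC) = 218 Ω
Z = 885 − j218 Ω
|Z| = √(885² + 218²) = 911 Ω
I = V/|Z| = 102 mA
V_R = I·|Z_R| = 0.102 × 885 = 90.2 V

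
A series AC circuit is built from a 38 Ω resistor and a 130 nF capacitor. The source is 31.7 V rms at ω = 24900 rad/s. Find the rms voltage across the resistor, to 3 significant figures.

X_C = 1/(ωC) = 309 Ω
Z = 38.0 − j309 Ω
|Z| = √(38.0² + 309²) = 311 Ω
I = V/|Z| = 102 mA
V_R = I·|Z_R| = 0.102 × 38.0 = 3.87 V

3.87 V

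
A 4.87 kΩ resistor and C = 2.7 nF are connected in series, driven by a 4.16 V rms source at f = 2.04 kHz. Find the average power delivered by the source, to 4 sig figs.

ω = 2πf = 12820 rad/s
X_C = 1/(ωC) = 28900 Ω
Z = 4870 − j28900 Ω
|Z| = √(4870² + 28900²) = 29300 Ω
∠Z = arctan(-28900/4870) = -80.43°
I = V/|Z| = 142.0 μA
P = VI cos φ = 4.16 × 0.0001420 × cos(-80.43°) = 98.15 μW

98.15 μW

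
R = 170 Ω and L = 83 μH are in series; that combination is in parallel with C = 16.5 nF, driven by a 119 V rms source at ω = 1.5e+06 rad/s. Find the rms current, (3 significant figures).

2.65 A

X_L = ωL = 124 Ω
X_C = 1/(ωC) = 40.4 Ω
Branch 1 (R+jX_L): Z₁ = 170 + j124 Ω, |Z₁| = 211 Ω
Branch 2 (−jX_C): Z₂ = −j40.4 Ω
Parallel: Z = Z₁Z₂/(Z₁+Z₂), |Z| = 44.9 Ω, ∠Z = -80.1°
I = V/|Z| = 119/44.9 = 2.65 A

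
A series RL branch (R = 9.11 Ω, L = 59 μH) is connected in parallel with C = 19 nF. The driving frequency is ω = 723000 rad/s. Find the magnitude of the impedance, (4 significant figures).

X_L = ωL = 42.66 Ω
X_C = 1/(ωC) = 72.80 Ω
Branch 1 (R+jX_L): Z₁ = 9.110 + j42.66 Ω, |Z₁| = 43.62 Ω
Branch 2 (−jX_C): Z₂ = −j72.80 Ω
Parallel: Z = Z₁Z₂/(Z₁+Z₂), |Z| = 100.8 Ω, ∠Z = 61.13°

100.8 Ω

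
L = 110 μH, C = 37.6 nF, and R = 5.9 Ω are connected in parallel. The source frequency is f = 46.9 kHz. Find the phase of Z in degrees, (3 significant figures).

ω = 2πf = 294700 rad/s
X_L = ωL = 32.4 Ω
X_C = 1/(ωC) = 90.3 Ω
Parallel: admittances add. Y = 1/R + 1/(jωL) + jωC
Y = (0.169 − j0.0198) S
|Y| = 0.171 S → |Z| = 1/|Y| = 5.86 Ω, ∠Z = −∠Y = 6.65°

6.65°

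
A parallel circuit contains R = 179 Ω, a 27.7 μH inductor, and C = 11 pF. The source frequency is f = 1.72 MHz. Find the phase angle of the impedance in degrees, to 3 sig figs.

30.0°

ω = 2πf = 1.081e+07 rad/s
X_L = ωL = 299 Ω
X_C = 1/(ωC) = 8410 Ω
Parallel: admittances add. Y = 1/R + 1/(jωL) + jωC
Y = (0.00559 − j0.00322) S
|Y| = 0.00645 S → |Z| = 1/|Y| = 155 Ω, ∠Z = −∠Y = 30.0°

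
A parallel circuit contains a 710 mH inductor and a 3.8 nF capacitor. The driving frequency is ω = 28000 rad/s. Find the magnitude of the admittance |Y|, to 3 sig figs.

56.1 μS

X_L = ωL = 19900 Ω
X_C = 1/(ωC) = 9400 Ω
Parallel: admittances add. Y = 1/(jωL) + jωC
Y = (0 + j5.61e-05) S
|Y| = 5.61e-05 S → |Z| = 1/|Y| = 17800 Ω, ∠Z = −∠Y = -90.0°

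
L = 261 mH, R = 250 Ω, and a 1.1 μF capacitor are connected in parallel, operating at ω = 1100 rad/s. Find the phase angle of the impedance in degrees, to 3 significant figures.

X_L = ωL = 287 Ω
X_C = 1/(ωC) = 826 Ω
Parallel: admittances add. Y = 1/R + 1/(jωL) + jωC
Y = (0.00400 − j0.00227) S
|Y| = 0.00460 S → |Z| = 1/|Y| = 217 Ω, ∠Z = −∠Y = 29.6°

29.6°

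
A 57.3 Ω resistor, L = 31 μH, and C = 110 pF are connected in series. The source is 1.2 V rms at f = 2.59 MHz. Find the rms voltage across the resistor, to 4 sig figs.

ω = 2πf = 1.627e+07 rad/s
X_L = ωL = 504.5 Ω
X_C = 1/(ωC) = 558.6 Ω
Net reactance X = X_L − X_C = -54.16 Ω
Z = 57.30 − j54.16 Ω
|Z| = √(57.30² + 54.16²) = 78.84 Ω
I = V/|Z| = 15.22 mA
V_R = I·|Z_R| = 0.01522 × 57.30 = 0.8721 V

0.8721 V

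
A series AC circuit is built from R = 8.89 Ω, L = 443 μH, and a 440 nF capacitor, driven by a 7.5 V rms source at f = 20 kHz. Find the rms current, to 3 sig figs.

ω = 2πf = 125700 rad/s
X_L = ωL = 55.7 Ω
X_C = 1/(ωC) = 18.1 Ω
Net reactance X = X_L − X_C = 37.6 Ω
Z = 8.89 + j37.6 Ω
|Z| = √(8.89² + 37.6²) = 38.6 Ω
I = V/|Z| = 7.5/38.6 = 194 mA

194 mA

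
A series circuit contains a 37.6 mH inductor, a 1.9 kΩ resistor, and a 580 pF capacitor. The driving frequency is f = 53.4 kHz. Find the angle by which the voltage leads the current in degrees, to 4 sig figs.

75.74°

ω = 2πf = 335500 rad/s
X_L = ωL = 12620 Ω
X_C = 1/(ωC) = 5139 Ω
Net reactance X = X_L − X_C = 7477 Ω
Z = 1900 + j7477 Ω
|Z| = √(1900² + 7477²) = 7715 Ω
∠Z = arctan(7477/1900) = 75.74°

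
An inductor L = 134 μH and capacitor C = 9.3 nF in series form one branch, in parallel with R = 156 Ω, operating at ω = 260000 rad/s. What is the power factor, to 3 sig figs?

X_L = ωL = 34.8 Ω
X_C = 1/(ωC) = 414 Ω
Branch 1: Z₁ = R = 156 Ω
Branch 2 (series LC): Z₂ = j(X_L − X_C) = −j379 Ω
Parallel: Z = Z₁Z₂/(Z₁+Z₂), |Z| = 144 Ω, ∠Z = -22.4°
cos φ = cos(-22.4°) = 0.925

0.925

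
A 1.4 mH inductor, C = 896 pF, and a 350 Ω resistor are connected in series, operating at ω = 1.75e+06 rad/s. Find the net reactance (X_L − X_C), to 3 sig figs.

1810 Ω

X_L = ωL = 2450 Ω
X_C = 1/(ωC) = 638 Ω
X = 2450 − 638 = 1810 Ω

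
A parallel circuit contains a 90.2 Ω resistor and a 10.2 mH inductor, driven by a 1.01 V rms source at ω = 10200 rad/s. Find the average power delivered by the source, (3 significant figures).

X_L = ωL = 104 Ω
Parallel: admittances add. Y = 1/R + 1/(jωL)
Y = (0.0111 − j0.00961) S
|Y| = 0.0147 S → |Z| = 1/|Y| = 68.2 Ω, ∠Z = −∠Y = 40.9°
I = V/|Z| = 14.8 mA
P = VI cos φ = 1.01 × 0.0148 × cos(40.9°) = 11.3 mW

11.3 mW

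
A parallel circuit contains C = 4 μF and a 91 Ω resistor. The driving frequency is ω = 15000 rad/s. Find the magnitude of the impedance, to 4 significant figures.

16.39 Ω

X_C = 1/(ωC) = 16.67 Ω
Parallel: admittances add. Y = 1/R + jωC
Y = (0.01099 + j0.06000) S
|Y| = 0.06100 S → |Z| = 1/|Y| = 16.39 Ω, ∠Z = −∠Y = -79.62°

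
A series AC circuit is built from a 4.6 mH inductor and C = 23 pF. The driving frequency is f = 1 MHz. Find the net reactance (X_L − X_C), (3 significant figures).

ω = 2πf = 6.283e+06 rad/s
X_L = ωL = 28900 Ω
X_C = 1/(ωC) = 6920 Ω
X = 28900 − 6920 = 22000 Ω

22000 Ω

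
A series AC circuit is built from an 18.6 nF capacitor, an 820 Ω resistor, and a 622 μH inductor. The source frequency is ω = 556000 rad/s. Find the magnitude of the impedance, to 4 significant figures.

857.0 Ω

X_L = ωL = 345.8 Ω
X_C = 1/(ωC) = 96.70 Ω
Net reactance X = X_L − X_C = 249.1 Ω
Z = 820.0 + j249.1 Ω
|Z| = √(820.0² + 249.1²) = 857.0 Ω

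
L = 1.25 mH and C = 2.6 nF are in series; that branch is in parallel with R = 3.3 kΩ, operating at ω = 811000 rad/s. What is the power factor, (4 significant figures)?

X_L = ωL = 1014 Ω
X_C = 1/(ωC) = 474.2 Ω
Branch 1: Z₁ = R = 3300 Ω
Branch 2 (series LC): Z₂ = j(X_L − X_C) = j539.5 Ω
Parallel: Z = Z₁Z₂/(Z₁+Z₂), |Z| = 532.4 Ω, ∠Z = 80.72°
cos φ = cos(80.72°) = 0.1613

0.1613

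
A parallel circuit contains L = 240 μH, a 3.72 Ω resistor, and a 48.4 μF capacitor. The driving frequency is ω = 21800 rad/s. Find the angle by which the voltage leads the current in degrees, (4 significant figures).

-72.72°

X_L = ωL = 5.232 Ω
X_C = 1/(ωC) = 0.9478 Ω
Parallel: admittances add. Y = 1/R + 1/(jωL) + jωC
Y = (0.2688 + j0.8640) S
|Y| = 0.9048 S → |Z| = 1/|Y| = 1.105 Ω, ∠Z = −∠Y = -72.72°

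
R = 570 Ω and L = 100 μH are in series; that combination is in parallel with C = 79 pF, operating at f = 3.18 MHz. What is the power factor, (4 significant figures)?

0.1175

ω = 2πf = 1.998e+07 rad/s
X_L = ωL = 1998 Ω
X_C = 1/(ωC) = 633.5 Ω
Branch 1 (R+jX_L): Z₁ = 570.0 + j1998 Ω, |Z₁| = 2078 Ω
Branch 2 (−jX_C): Z₂ = −j633.5 Ω
Parallel: Z = Z₁Z₂/(Z₁+Z₂), |Z| = 890.1 Ω, ∠Z = -83.25°
cos φ = cos(-83.25°) = 0.1175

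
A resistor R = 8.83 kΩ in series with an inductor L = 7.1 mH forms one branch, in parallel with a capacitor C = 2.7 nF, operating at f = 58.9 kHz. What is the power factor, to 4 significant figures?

0.1068

ω = 2πf = 370100 rad/s
X_L = ωL = 2628 Ω
X_C = 1/(ωC) = 1001 Ω
Branch 1 (R+jX_L): Z₁ = 8830 + j2628 Ω, |Z₁| = 9213 Ω
Branch 2 (−jX_C): Z₂ = −j1001 Ω
Parallel: Z = Z₁Z₂/(Z₁+Z₂), |Z| = 1027 Ω, ∠Z = -83.87°
cos φ = cos(-83.87°) = 0.1068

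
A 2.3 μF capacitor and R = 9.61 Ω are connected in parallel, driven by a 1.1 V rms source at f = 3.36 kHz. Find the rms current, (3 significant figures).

126 mA

ω = 2πf = 21110 rad/s
X_C = 1/(ωC) = 20.6 Ω
Parallel: admittances add. Y = 1/R + jωC
Y = (0.104 + j0.0486) S
|Y| = 0.115 S → |Z| = 1/|Y| = 8.71 Ω, ∠Z = −∠Y = -25.0°
I = V/|Z| = 1.1/8.71 = 126 mA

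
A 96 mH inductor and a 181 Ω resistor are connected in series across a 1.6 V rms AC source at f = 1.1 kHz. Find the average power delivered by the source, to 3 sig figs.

980 μW

ω = 2πf = 6912 rad/s
X_L = ωL = 664 Ω
Z = 181 + j664 Ω
|Z| = √(181² + 664²) = 688 Ω
∠Z = arctan(664/181) = 74.7°
I = V/|Z| = 2.33 mA
P = VI cos φ = 1.6 × 0.00233 × cos(74.7°) = 980 μW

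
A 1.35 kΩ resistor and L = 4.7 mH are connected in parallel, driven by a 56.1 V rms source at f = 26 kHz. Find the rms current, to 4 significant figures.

84.06 mA

ω = 2πf = 163400 rad/s
X_L = ωL = 767.8 Ω
Parallel: admittances add. Y = 1/R + 1/(jωL)
Y = (0.0007407 − j0.001302) S
|Y| = 0.001498 S → |Z| = 1/|Y| = 667.4 Ω, ∠Z = −∠Y = 60.37°
I = V/|Z| = 56.1/667.4 = 84.06 mA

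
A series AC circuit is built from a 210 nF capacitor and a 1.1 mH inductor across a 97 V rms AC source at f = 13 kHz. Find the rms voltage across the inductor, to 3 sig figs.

276 V

ω = 2πf = 81680 rad/s
X_L = ωL = 89.8 Ω
X_C = 1/(ωC) = 58.3 Ω
Net reactance X = X_L − X_C = 31.6 Ω
Z = j31.6 Ω
|Z| = √(0² + 31.6²) = 31.6 Ω
I = V/|Z| = 3.07 A
V_L = I·|Z_L| = 3.07 × 89.8 = 276 V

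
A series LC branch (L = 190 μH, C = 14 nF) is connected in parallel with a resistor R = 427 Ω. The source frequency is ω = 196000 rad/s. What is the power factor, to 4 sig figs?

0.6082

X_L = ωL = 37.24 Ω
X_C = 1/(ωC) = 364.4 Ω
Branch 1: Z₁ = R = 427.0 Ω
Branch 2 (series LC): Z₂ = j(X_L − X_C) = −j327.2 Ω
Parallel: Z = Z₁Z₂/(Z₁+Z₂), |Z| = 259.7 Ω, ∠Z = -52.54°
cos φ = cos(-52.54°) = 0.6082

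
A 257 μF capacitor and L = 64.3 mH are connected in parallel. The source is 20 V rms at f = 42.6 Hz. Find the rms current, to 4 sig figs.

213.7 mA

ω = 2πf = 267.7 rad/s
X_L = ωL = 17.21 Ω
X_C = 1/(ωC) = 14.54 Ω
Parallel: admittances add. Y = 1/(jωL) + jωC
Y = (0 + j0.01069) S
|Y| = 0.01069 S → |Z| = 1/|Y| = 93.58 Ω, ∠Z = −∠Y = -90.00°
I = V/|Z| = 20/93.58 = 213.7 mA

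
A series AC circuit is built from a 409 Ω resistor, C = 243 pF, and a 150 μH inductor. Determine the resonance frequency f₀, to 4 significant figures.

ω₀ = 1/√(LC) = 1/√(0.00015 × 2.43e-10) = 5.238e+06 rad/s
f₀ = ω₀/(2π) = 833.6 kHz

833.6 kHz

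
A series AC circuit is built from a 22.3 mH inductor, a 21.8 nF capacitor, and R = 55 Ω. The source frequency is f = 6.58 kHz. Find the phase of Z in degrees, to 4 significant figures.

-73.66°

ω = 2πf = 41340 rad/s
X_L = ωL = 922.0 Ω
X_C = 1/(ωC) = 1110 Ω
Net reactance X = X_L − X_C = -187.6 Ω
Z = 55.00 − j187.6 Ω
|Z| = √(55.00² + 187.6²) = 195.5 Ω
∠Z = arctan(-187.6/55.00) = -73.66°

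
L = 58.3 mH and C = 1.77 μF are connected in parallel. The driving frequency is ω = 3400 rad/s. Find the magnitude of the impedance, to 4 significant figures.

1028 Ω

X_L = ωL = 198.2 Ω
X_C = 1/(ωC) = 166.2 Ω
Parallel: admittances add. Y = 1/(jωL) + jωC
Y = (0 + j0.0009731) S
|Y| = 0.0009731 S → |Z| = 1/|Y| = 1028 Ω, ∠Z = −∠Y = -90.00°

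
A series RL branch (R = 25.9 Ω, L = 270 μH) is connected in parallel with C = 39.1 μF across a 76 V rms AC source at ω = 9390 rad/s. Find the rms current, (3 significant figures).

X_L = ωL = 2.54 Ω
X_C = 1/(ωC) = 2.72 Ω
Branch 1 (R+jX_L): Z₁ = 25.9 + j2.54 Ω, |Z₁| = 26.0 Ω
Branch 2 (−jX_C): Z₂ = −j2.72 Ω
Parallel: Z = Z₁Z₂/(Z₁+Z₂), |Z| = 2.74 Ω, ∠Z = -84.0°
I = V/|Z| = 76/2.74 = 27.8 A

27.8 A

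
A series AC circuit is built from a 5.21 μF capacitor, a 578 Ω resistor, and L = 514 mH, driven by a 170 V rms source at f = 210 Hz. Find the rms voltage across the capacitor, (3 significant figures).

31.5 V

ω = 2πf = 1319 rad/s
X_L = ωL = 678 Ω
X_C = 1/(ωC) = 145 Ω
Net reactance X = X_L − X_C = 533 Ω
Z = 578 + j533 Ω
|Z| = √(578² + 533²) = 786 Ω
I = V/|Z| = 216 mA
V_C = I·|Z_C| = 0.216 × 145 = 31.5 V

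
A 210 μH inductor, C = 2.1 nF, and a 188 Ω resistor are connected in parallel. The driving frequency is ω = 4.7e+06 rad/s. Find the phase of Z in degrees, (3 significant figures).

X_L = ωL = 987 Ω
X_C = 1/(ωC) = 101 Ω
Parallel: admittances add. Y = 1/R + 1/(jωL) + jωC
Y = (0.00532 + j0.00886) S
|Y| = 0.0103 S → |Z| = 1/|Y| = 96.8 Ω, ∠Z = −∠Y = -59.0°

-59.0°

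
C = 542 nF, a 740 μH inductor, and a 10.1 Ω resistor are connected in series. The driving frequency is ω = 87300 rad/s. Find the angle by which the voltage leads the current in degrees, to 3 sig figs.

76.9°

X_L = ωL = 64.6 Ω
X_C = 1/(ωC) = 21.1 Ω
Net reactance X = X_L − X_C = 43.5 Ω
Z = 10.1 + j43.5 Ω
|Z| = √(10.1² + 43.5²) = 44.6 Ω
∠Z = arctan(43.5/10.1) = 76.9°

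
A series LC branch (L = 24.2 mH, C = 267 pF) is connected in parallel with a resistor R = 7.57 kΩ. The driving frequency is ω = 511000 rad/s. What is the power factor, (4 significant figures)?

0.5539

X_L = ωL = 12370 Ω
X_C = 1/(ωC) = 7329 Ω
Branch 1: Z₁ = R = 7570 Ω
Branch 2 (series LC): Z₂ = j(X_L − X_C) = j5037 Ω
Parallel: Z = Z₁Z₂/(Z₁+Z₂), |Z| = 4193 Ω, ∠Z = 56.36°
cos φ = cos(56.36°) = 0.5539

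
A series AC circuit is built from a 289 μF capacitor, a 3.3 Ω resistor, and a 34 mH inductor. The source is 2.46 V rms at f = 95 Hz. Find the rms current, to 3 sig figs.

165 mA

ω = 2πf = 596.9 rad/s
X_L = ωL = 20.3 Ω
X_C = 1/(ωC) = 5.80 Ω
Net reactance X = X_L − X_C = 14.5 Ω
Z = 3.30 + j14.5 Ω
|Z| = √(3.30² + 14.5²) = 14.9 Ω
I = V/|Z| = 2.46/14.9 = 165 mA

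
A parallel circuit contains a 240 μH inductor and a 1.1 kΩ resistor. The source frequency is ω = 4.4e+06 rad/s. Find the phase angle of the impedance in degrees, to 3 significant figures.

X_L = ωL = 1060 Ω
Parallel: admittances add. Y = 1/R + 1/(jωL)
Y = (0.000909 − j0.000947) S
|Y| = 0.00131 S → |Z| = 1/|Y| = 762 Ω, ∠Z = −∠Y = 46.2°

46.2°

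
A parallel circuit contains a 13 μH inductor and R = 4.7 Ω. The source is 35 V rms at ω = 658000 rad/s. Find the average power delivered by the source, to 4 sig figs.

X_L = ωL = 8.554 Ω
Parallel: admittances add. Y = 1/R + 1/(jωL)
Y = (0.2128 − j0.1169) S
|Y| = 0.2428 S → |Z| = 1/|Y| = 4.119 Ω, ∠Z = −∠Y = 28.79°
I = V/|Z| = 8.497 A
P = VI cos φ = 35 × 8.497 × cos(28.79°) = 260.6 W

260.6 W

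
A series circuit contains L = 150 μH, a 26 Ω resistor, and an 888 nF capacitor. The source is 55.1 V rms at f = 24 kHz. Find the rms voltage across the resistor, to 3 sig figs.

47.6 V

ω = 2πf = 150800 rad/s
X_L = ωL = 22.6 Ω
X_C = 1/(ωC) = 7.47 Ω
Net reactance X = X_L − X_C = 15.2 Ω
Z = 26.0 + j15.2 Ω
|Z| = √(26.0² + 15.2²) = 30.1 Ω
I = V/|Z| = 1.83 A
V_R = I·|Z_R| = 1.83 × 26.0 = 47.6 V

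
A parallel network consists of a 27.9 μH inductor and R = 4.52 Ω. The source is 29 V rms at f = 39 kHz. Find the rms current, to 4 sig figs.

ω = 2πf = 245000 rad/s
X_L = ωL = 6.837 Ω
Parallel: admittances add. Y = 1/R + 1/(jωL)
Y = (0.2212 − j0.1463) S
|Y| = 0.2652 S → |Z| = 1/|Y| = 3.770 Ω, ∠Z = −∠Y = 33.47°
I = V/|Z| = 29/3.770 = 7.691 A

7.691 A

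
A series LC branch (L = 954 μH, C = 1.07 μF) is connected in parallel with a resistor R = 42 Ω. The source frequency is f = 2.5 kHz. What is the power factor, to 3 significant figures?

0.727

ω = 2πf = 15710 rad/s
X_L = ωL = 15.0 Ω
X_C = 1/(ωC) = 59.5 Ω
Branch 1: Z₁ = R = 42.0 Ω
Branch 2 (series LC): Z₂ = j(X_L − X_C) = −j44.5 Ω
Parallel: Z = Z₁Z₂/(Z₁+Z₂), |Z| = 30.5 Ω, ∠Z = -43.3°
cos φ = cos(-43.3°) = 0.727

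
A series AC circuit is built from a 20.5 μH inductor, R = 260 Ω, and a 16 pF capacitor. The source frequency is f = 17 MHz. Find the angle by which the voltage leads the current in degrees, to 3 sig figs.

80.8°

ω = 2πf = 1.068e+08 rad/s
X_L = ωL = 2190 Ω
X_C = 1/(ωC) = 585 Ω
Net reactance X = X_L − X_C = 1600 Ω
Z = 260 + j1600 Ω
|Z| = √(260² + 1600²) = 1630 Ω
∠Z = arctan(1600/260) = 80.8°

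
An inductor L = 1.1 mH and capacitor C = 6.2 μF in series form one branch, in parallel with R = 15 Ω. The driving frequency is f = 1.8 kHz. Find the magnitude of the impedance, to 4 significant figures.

1.807 Ω

ω = 2πf = 11310 rad/s
X_L = ωL = 12.44 Ω
X_C = 1/(ωC) = 14.26 Ω
Branch 1: Z₁ = R = 15.00 Ω
Branch 2 (series LC): Z₂ = j(X_L − X_C) = −j1.820 Ω
Parallel: Z = Z₁Z₂/(Z₁+Z₂), |Z| = 1.807 Ω, ∠Z = -83.08°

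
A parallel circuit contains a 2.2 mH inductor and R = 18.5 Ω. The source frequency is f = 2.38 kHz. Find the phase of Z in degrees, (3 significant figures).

ω = 2πf = 14950 rad/s
X_L = ωL = 32.9 Ω
Parallel: admittances add. Y = 1/R + 1/(jωL)
Y = (0.0541 − j0.0304) S
|Y| = 0.0620 S → |Z| = 1/|Y| = 16.1 Ω, ∠Z = −∠Y = 29.4°

29.4°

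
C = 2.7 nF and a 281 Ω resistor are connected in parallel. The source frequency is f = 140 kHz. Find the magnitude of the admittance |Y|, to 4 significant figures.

4.278 mS

ω = 2πf = 879600 rad/s
X_C = 1/(ωC) = 421.0 Ω
Parallel: admittances add. Y = 1/R + jωC
Y = (0.003559 + j0.002375) S
|Y| = 0.004278 S → |Z| = 1/|Y| = 233.7 Ω, ∠Z = −∠Y = -33.72°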